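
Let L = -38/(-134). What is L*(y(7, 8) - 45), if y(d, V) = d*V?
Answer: 209/67 ≈ 3.1194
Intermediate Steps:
y(d, V) = V*d
L = 19/67 (L = -38*(-1/134) = 19/67 ≈ 0.28358)
L*(y(7, 8) - 45) = 19*(8*7 - 45)/67 = 19*(56 - 45)/67 = (19/67)*11 = 209/67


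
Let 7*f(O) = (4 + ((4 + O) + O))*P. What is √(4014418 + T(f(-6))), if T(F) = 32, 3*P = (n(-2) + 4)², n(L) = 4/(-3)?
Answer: 15*√17842 ≈ 2003.6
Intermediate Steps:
n(L) = -4/3 (n(L) = 4*(-⅓) = -4/3)
P = 64/27 (P = (-4/3 + 4)²/3 = (8/3)²/3 = (⅓)*(64/9) = 64/27 ≈ 2.3704)
f(O) = 512/189 + 128*O/189 (f(O) = ((4 + ((4 + O) + O))*(64/27))/7 = ((4 + (4 + 2*O))*(64/27))/7 = ((8 + 2*O)*(64/27))/7 = (512/27 + 128*O/27)/7 = 512/189 + 128*O/189)
√(4014418 + T(f(-6))) = √(4014418 + 32) = √4014450 = 15*√17842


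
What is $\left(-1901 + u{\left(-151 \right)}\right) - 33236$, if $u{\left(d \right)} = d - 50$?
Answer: $-35338$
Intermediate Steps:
$u{\left(d \right)} = -50 + d$
$\left(-1901 + u{\left(-151 \right)}\right) - 33236 = \left(-1901 - 201\right) - 33236 = -2102 - 33236 = -35338$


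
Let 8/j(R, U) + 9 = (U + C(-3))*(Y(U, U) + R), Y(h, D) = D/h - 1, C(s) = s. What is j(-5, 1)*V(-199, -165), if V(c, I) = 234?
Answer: 1872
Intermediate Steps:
Y(h, D) = -1 + D/h (Y(h, D) = D/h - 1 = -1 + D/h)
j(R, U) = 8/(-9 + R*(-3 + U)) (j(R, U) = 8/(-9 + (U - 3)*((U - U)/U + R)) = 8/(-9 + (-3 + U)*(0/U + R)) = 8/(-9 + (-3 + U)*(0 + R)) = 8/(-9 + (-3 + U)*R) = 8/(-9 + R*(-3 + U)))
j(-5, 1)*V(-199, -165) = (8/(-9 - 3*(-5) - 5*1))*234 = (8/(-9 + 15 - 5))*234 = (8/1)*234 = (8*1)*234 = 8*234 = 1872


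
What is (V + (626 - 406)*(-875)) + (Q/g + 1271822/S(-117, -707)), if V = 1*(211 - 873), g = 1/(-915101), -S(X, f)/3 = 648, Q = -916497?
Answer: 815203887814109/972 ≈ 8.3869e+11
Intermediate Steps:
S(X, f) = -1944 (S(X, f) = -3*648 = -1944)
g = -1/915101 ≈ -1.0928e-6
V = -662 (V = 1*(-662) = -662)
(V + (626 - 406)*(-875)) + (Q/g + 1271822/S(-117, -707)) = (-662 + (626 - 406)*(-875)) + (-916497/(-1/915101) + 1271822/(-1944)) = (-662 + 220*(-875)) + (-916497*(-915101) + 1271822*(-1/1944)) = (-662 - 192500) + (838687321197 - 635911/972) = -193162 + 815204075567573/972 = 815203887814109/972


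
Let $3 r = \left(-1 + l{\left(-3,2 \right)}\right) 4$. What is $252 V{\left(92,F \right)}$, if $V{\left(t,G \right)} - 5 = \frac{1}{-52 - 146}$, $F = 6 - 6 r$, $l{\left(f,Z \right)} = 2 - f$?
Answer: $\frac{13846}{11} \approx 1258.7$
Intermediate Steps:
$r = \frac{16}{3}$ ($r = \frac{\left(-1 + \left(2 - -3\right)\right) 4}{3} = \frac{\left(-1 + \left(2 + 3\right)\right) 4}{3} = \frac{\left(-1 + 5\right) 4}{3} = \frac{4 \cdot 4}{3} = \frac{1}{3} \cdot 16 = \frac{16}{3} \approx 5.3333$)
$F = -26$ ($F = 6 - 32 = -26$)
$V{\left(t,G \right)} = \frac{989}{198}$ ($V{\left(t,G \right)} = 5 + \frac{1}{-52 - 146} = 5 + \frac{1}{-198} = 5 - \frac{1}{198} = \frac{989}{198}$)
$252 V{\left(92,F \right)} = 252 \cdot \frac{989}{198} = \frac{13846}{11}$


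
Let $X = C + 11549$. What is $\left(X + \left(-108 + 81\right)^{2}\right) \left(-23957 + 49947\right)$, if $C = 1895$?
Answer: $368356270$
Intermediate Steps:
$X = 13444$ ($X = 1895 + 11549 = 13444$)
$\left(X + \left(-108 + 81\right)^{2}\right) \left(-23957 + 49947\right) = \left(13444 + \left(-108 + 81\right)^{2}\right) \left(-23957 + 49947\right) = \left(13444 + \left(-27\right)^{2}\right) 25990 = \left(13444 + 729\right) 25990 = 14173 \cdot 25990 = 368356270$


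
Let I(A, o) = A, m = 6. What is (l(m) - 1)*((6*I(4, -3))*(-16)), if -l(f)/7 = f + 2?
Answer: 21888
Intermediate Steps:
l(f) = -14 - 7*f (l(f) = -7*(f + 2) = -7*(2 + f) = -14 - 7*f)
(l(m) - 1)*((6*I(4, -3))*(-16)) = ((-14 - 7*6) - 1)*((6*4)*(-16)) = ((-14 - 42) - 1*1)*(24*(-16)) = (-56 - 1)*(-384) = -57*(-384) = 21888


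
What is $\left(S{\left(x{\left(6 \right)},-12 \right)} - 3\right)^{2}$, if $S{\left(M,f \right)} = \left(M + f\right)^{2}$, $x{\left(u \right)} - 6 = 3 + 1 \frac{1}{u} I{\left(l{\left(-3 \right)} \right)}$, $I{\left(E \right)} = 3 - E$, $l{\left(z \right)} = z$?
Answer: $1$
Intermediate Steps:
$x{\left(u \right)} = 9 + \frac{6}{u}$ ($x{\left(u \right)} = 6 + \left(3 + 1 \frac{1}{u} \left(3 - -3\right)\right) = 6 + \left(3 + \frac{3 + 3}{u}\right) = 6 + \left(3 + \frac{1}{u} 6\right) = 6 + \left(3 + \frac{6}{u}\right) = 9 + \frac{6}{u}$)
$\left(S{\left(x{\left(6 \right)},-12 \right)} - 3\right)^{2} = \left(\left(\left(9 + \frac{6}{6}\right) - 12\right)^{2} - 3\right)^{2} = \left(\left(\left(9 + 6 \cdot \frac{1}{6}\right) - 12\right)^{2} - 3\right)^{2} = \left(\left(\left(9 + 1\right) - 12\right)^{2} - 3\right)^{2} = \left(\left(10 - 12\right)^{2} - 3\right)^{2} = \left(\left(-2\right)^{2} - 3\right)^{2} = \left(4 - 3\right)^{2} = 1^{2} = 1$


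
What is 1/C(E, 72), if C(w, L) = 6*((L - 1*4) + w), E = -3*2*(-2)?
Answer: 1/480 ≈ 0.0020833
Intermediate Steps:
E = 12 (E = -6*(-2) = 12)
C(w, L) = -24 + 6*L + 6*w (C(w, L) = 6*((L - 4) + w) = 6*((-4 + L) + w) = 6*(-4 + L + w) = -24 + 6*L + 6*w)
1/C(E, 72) = 1/(-24 + 6*72 + 6*12) = 1/(-24 + 432 + 72) = 1/480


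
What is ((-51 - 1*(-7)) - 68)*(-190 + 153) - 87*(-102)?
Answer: 13018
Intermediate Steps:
((-51 - 1*(-7)) - 68)*(-190 + 153) - 87*(-102) = ((-51 + 7) - 68)*(-37) + 8874 = (-44 - 68)*(-37) + 8874 = -112*(-37) + 8874 = 4144 + 8874 = 13018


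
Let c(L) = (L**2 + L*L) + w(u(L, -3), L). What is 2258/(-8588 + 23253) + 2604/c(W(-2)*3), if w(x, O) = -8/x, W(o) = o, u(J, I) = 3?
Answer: 28758161/762580 ≈ 37.712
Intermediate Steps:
c(L) = -8/3 + 2*L**2 (c(L) = (L**2 + L*L) - 8/3 = (L**2 + L**2) - 8*1/3 = 2*L**2 - 8/3 = -8/3 + 2*L**2)
2258/(-8588 + 23253) + 2604/c(W(-2)*3) = 2258/(-8588 + 23253) + 2604/(-8/3 + 2*(-2*3)**2) = 2258/14665 + 2604/(-8/3 + 2*(-6)**2) = 2258*(1/14665) + 2604/(-8/3 + 2*36) = 2258/14665 + 2604/(-8/3 + 72) = 2258/14665 + 2604/(208/3) = 2258/14665 + 2604*(3/208) = 2258/14665 + 1953/52 = 28758161/762580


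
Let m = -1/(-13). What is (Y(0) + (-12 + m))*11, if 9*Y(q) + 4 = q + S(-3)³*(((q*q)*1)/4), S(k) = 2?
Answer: -15917/117 ≈ -136.04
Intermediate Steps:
m = 1/13 (m = -1*(-1/13) = 1/13 ≈ 0.076923)
Y(q) = -4/9 + q/9 + 2*q²/9 (Y(q) = -4/9 + (q + 2³*(((q*q)*1)/4))/9 = -4/9 + (q + 8*((q²*1)*(¼)))/9 = -4/9 + (q + 8*(q²*(¼)))/9 = -4/9 + (q + 8*(q²/4))/9 = -4/9 + (q + 2*q²)/9 = -4/9 + (q/9 + 2*q²/9) = -4/9 + q/9 + 2*q²/9)
(Y(0) + (-12 + m))*11 = ((-4/9 + (⅑)*0 + (2/9)*0²) + (-12 + 1/13))*11 = ((-4/9 + 0 + (2/9)*0) - 155/13)*11 = ((-4/9 + 0 + 0) - 155/13)*11 = (-4/9 - 155/13)*11 = -1447/117*11 = -15917/117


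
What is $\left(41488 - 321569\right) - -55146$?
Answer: $-224935$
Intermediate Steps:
$\left(41488 - 321569\right) - -55146 = -280081 + \left(-102819 + 157965\right) = -280081 + 55146 = -224935$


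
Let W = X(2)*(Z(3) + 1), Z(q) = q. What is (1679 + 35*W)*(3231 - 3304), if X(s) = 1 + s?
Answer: -153227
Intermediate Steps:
W = 12 (W = (1 + 2)*(3 + 1) = 3*4 = 12)
(1679 + 35*W)*(3231 - 3304) = (1679 + 35*12)*(3231 - 3304) = (1679 + 420)*(-73) = 2099*(-73) = -153227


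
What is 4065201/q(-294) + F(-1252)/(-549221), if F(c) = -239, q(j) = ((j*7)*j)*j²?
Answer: 77946991561/151975188961008 ≈ 0.00051289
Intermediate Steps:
q(j) = 7*j⁴ (q(j) = ((7*j)*j)*j² = (7*j²)*j² = 7*j⁴)
4065201/q(-294) + F(-1252)/(-549221) = 4065201/((7*(-294)⁴)) - 239/(-549221) = 4065201/((7*7471182096)) - 239*(-1/549221) = 4065201/52298274672 + 239/549221 = 4065201*(1/52298274672) + 239/549221 = 21509/276710448 + 239/549221 = 77946991561/151975188961008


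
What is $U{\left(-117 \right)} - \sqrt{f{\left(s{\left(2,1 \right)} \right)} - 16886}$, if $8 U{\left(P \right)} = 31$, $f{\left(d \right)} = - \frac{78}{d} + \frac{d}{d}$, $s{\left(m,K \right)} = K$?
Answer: $\frac{31}{8} - i \sqrt{16963} \approx 3.875 - 130.24 i$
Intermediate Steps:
$f{\left(d \right)} = 1 - \frac{78}{d}$ ($f{\left(d \right)} = - \frac{78}{d} + 1 = 1 - \frac{78}{d}$)
$U{\left(P \right)} = \frac{31}{8}$ ($U{\left(P \right)} = \frac{1}{8} \cdot 31 = \frac{31}{8}$)
$U{\left(-117 \right)} - \sqrt{f{\left(s{\left(2,1 \right)} \right)} - 16886} = \frac{31}{8} - \sqrt{\frac{-78 + 1}{1} - 16886} = \frac{31}{8} - \sqrt{1 \left(-77\right) - 16886} = \frac{31}{8} - \sqrt{-77 - 16886} = \frac{31}{8} - \sqrt{-16963} = \frac{31}{8} - i \sqrt{16963}$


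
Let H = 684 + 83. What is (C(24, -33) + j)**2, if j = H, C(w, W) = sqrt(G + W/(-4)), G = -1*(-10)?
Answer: (1534 + sqrt(73))**2/4 ≈ 5.9486e+5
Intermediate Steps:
G = 10
H = 767
C(w, W) = sqrt(10 - W/4) (C(w, W) = sqrt(10 + W/(-4)) = sqrt(10 + W*(-1/4)) = sqrt(10 - W/4))
j = 767
(C(24, -33) + j)**2 = (sqrt(40 - 1*(-33))/2 + 767)**2 = (sqrt(40 + 33)/2 + 767)**2 = (sqrt(73)/2 + 767)**2 = (767 + sqrt(73)/2)**2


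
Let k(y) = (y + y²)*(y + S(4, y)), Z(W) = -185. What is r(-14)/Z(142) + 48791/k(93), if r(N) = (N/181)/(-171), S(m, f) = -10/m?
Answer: 514480697/8342687295 ≈ 0.061668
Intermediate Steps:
r(N) = -N/30951 (r(N) = (N*(1/181))*(-1/171) = (N/181)*(-1/171) = -N/30951)
k(y) = (-5/2 + y)*(y + y²) (k(y) = (y + y²)*(y - 10/4) = (y + y²)*(y - 10*¼) = (y + y²)*(y - 5/2) = (y + y²)*(-5/2 + y) = (-5/2 + y)*(y + y²))
r(-14)/Z(142) + 48791/k(93) = -1/30951*(-14)/(-185) + 48791/(((½)*93*(-5 - 3*93 + 2*93²))) = (14/30951)*(-1/185) + 48791/(((½)*93*(-5 - 279 + 2*8649))) = -14/5725935 + 48791/(((½)*93*(-5 - 279 + 17298))) = -14/5725935 + 48791/(((½)*93*17014)) = -14/5725935 + 48791/791151 = 514480697/8342687295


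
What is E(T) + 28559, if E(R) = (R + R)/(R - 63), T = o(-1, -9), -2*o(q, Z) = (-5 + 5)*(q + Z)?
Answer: 28559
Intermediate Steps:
o(q, Z) = 0 (o(q, Z) = -(-5 + 5)*(q + Z)/2 = -0*(Z + q) = -1/2*0 = 0)
T = 0
E(R) = 2*R/(-63 + R) (E(R) = (2*R)/(-63 + R) = 2*R/(-63 + R))
E(T) + 28559 = 2*0/(-63 + 0) + 28559 = 2*0/(-63) + 28559 = 2*0*(-1/63) + 28559 = 0 + 28559 = 28559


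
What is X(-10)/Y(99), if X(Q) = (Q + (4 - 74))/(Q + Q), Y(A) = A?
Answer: 4/99 ≈ 0.040404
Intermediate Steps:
X(Q) = (-70 + Q)/(2*Q) (X(Q) = (Q - 70)/((2*Q)) = (-70 + Q)*(1/(2*Q)) = (-70 + Q)/(2*Q))
X(-10)/Y(99) = ((½)*(-70 - 10)/(-10))/99 = ((½)*(-⅒)*(-80))*(1/99) = 4*(1/99) = 4/99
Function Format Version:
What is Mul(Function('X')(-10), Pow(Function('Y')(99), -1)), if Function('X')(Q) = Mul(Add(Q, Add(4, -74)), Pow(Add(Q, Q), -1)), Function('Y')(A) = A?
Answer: Rational(4, 99) ≈ 0.040404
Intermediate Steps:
Function('X')(Q) = Mul(Rational(1, 2), Pow(Q, -1), Add(-70, Q)) (Function('X')(Q) = Mul(Add(Q, -70), Pow(Mul(2, Q), -1)) = Mul(Add(-70, Q), Mul(Rational(1, 2), Pow(Q, -1))) = Mul(Rational(1, 2), Pow(Q, -1), Add(-70, Q)))
Mul(Function('X')(-10), Pow(Function('Y')(99), -1)) = Mul(Mul(Rational(1, 2), Pow(-10, -1), Add(-70, -10)), Pow(99, -1)) = Mul(Mul(Rational(1, 2), Rational(-1, 10), -80), Rational(1, 99)) = Mul(4, Rational(1, 99)) = Rational(4, 99)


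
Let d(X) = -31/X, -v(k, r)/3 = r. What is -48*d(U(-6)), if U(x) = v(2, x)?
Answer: 248/3 ≈ 82.667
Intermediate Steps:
v(k, r) = -3*r
U(x) = -3*x
-48*d(U(-6)) = -(-1488)/((-3*(-6))) = -(-1488)/18 = -48*(-31/18) = 248/3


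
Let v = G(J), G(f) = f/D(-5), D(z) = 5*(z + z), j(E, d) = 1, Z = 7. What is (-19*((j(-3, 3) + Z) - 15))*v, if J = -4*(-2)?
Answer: -532/25 ≈ -21.280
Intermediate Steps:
J = 8
D(z) = 10*z (D(z) = 5*(2*z) = 10*z)
G(f) = -f/50 (G(f) = f/((10*(-5))) = f/(-50) = f*(-1/50) = -f/50)
v = -4/25 (v = -1/50*8 = -4/25 ≈ -0.16000)
(-19*((j(-3, 3) + Z) - 15))*v = -19*((1 + 7) - 15)*(-4/25) = -19*(8 - 15)*(-4/25) = -19*(-7)*(-4/25) = 133*(-4/25) = -532/25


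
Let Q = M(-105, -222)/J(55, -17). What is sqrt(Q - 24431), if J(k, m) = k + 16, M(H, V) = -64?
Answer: I*sqrt(123161215)/71 ≈ 156.31*I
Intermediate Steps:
J(k, m) = 16 + k
Q = -64/71 (Q = -64/(16 + 55) = -64/71 ≈ -0.90141)
sqrt(Q - 24431) = sqrt(-64/71 - 24431) = sqrt(-1734665/71) = I*sqrt(123161215)/71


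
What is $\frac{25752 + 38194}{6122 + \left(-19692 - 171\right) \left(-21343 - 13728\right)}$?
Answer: $\frac{63946}{696621395} \approx 9.1795 \cdot 10^{-5}$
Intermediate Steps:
$\frac{25752 + 38194}{6122 + \left(-19692 - 171\right) \left(-21343 - 13728\right)} = \frac{63946}{6122 - -696615273} = \frac{63946}{6122 + 696615273} = \frac{63946}{696621395}$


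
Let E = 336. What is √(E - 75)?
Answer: 3*√29 ≈ 16.155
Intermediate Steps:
√(E - 75) = √(336 - 75) = √261 = 3*√29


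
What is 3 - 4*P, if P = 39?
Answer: -153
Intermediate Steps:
3 - 4*P = 3 - 4*39 = 3 - 156 = -153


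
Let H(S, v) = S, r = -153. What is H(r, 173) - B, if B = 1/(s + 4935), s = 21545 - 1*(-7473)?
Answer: -5194810/33953 ≈ -153.00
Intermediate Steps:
s = 29018 (s = 21545 + 7473 = 29018)
B = 1/33953 (B = 1/(29018 + 4935) = 1/33953 ≈ 2.9452e-5)
H(r, 173) - B = -153 - 1*1/33953 = -153 - 1/33953 = -5194810/33953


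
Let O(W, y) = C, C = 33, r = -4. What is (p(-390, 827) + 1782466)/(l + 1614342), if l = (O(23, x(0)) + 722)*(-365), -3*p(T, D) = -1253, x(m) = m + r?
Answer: 5348651/4016301 ≈ 1.3317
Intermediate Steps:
x(m) = -4 + m (x(m) = m - 4 = -4 + m)
p(T, D) = 1253/3 (p(T, D) = -1/3*(-1253) = 1253/3)
O(W, y) = 33
l = -275575 (l = (33 + 722)*(-365) = 755*(-365) = -275575)
(p(-390, 827) + 1782466)/(l + 1614342) = (1253/3 + 1782466)/(-275575 + 1614342) = (5348651/3)/1338767 = (5348651/3)*(1/1338767) = 5348651/4016301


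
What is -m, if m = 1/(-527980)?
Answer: 1/527980 ≈ 1.8940e-6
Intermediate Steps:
m = -1/527980 ≈ -1.8940e-6
-m = -1*(-1/527980) = 1/527980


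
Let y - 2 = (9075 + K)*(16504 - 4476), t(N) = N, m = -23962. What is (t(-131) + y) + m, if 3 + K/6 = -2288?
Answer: -56206879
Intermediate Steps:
K = -13746 (K = -18 + 6*(-2288) = -18 - 13728 = -13746)
y = -56182786 (y = 2 + (9075 - 13746)*(16504 - 4476) = 2 - 4671*12028 = 2 - 56182788 = -56182786)
(t(-131) + y) + m = (-131 - 56182786) - 23962 = -56182917 - 23962 = -56206879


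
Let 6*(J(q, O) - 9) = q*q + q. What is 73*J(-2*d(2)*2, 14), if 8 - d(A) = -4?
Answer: 28105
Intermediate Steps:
d(A) = 12 (d(A) = 8 - 1*(-4) = 8 + 4 = 12)
J(q, O) = 9 + q/6 + q²/6 (J(q, O) = 9 + (q*q + q)/6 = 9 + (q² + q)/6 = 9 + (q + q²)/6 = 9 + (q/6 + q²/6) = 9 + q/6 + q²/6)
73*J(-2*d(2)*2, 14) = 73*(9 + (-2*12*2)/6 + (-2*12*2)²/6) = 73*(9 + (-24*2)/6 + (-24*2)²/6) = 73*(9 + (⅙)*(-48) + (⅙)*(-48)²) = 73*(9 - 8 + (⅙)*2304) = 73*(9 - 8 + 384) = 73*385 = 28105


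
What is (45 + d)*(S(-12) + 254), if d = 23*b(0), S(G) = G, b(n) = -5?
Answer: -16940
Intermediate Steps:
d = -115 (d = 23*(-5) = -115)
(45 + d)*(S(-12) + 254) = (45 - 115)*(-12 + 254) = -70*242 = -16940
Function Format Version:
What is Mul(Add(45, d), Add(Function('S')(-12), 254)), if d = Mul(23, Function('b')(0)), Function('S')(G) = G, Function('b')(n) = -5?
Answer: -16940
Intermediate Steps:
d = -115 (d = Mul(23, -5) = -115)
Mul(Add(45, d), Add(Function('S')(-12), 254)) = Mul(Add(45, -115), Add(-12, 254)) = Mul(-70, 242) = -16940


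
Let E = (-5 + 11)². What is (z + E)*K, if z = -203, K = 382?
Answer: -63794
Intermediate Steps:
E = 36 (E = 6² = 36)
(z + E)*K = (-203 + 36)*382 = -167*382 = -63794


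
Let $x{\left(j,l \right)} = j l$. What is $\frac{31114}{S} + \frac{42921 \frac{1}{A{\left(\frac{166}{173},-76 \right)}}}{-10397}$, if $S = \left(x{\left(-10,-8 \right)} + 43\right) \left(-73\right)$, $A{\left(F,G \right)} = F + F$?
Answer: $- \frac{174071494663}{30993748116} \approx -5.6163$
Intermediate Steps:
$A{\left(F,G \right)} = 2 F$
$S = -8979$ ($S = \left(\left(-10\right) \left(-8\right) + 43\right) \left(-73\right) = \left(80 + 43\right) \left(-73\right) = 123 \left(-73\right) = -8979$)
$\frac{31114}{S} + \frac{42921 \frac{1}{A{\left(\frac{166}{173},-76 \right)}}}{-10397} = \frac{31114}{-8979} + \frac{42921 \frac{1}{2 \cdot \frac{166}{173}}}{-10397} = 31114 \left(- \frac{1}{8979}\right) + \frac{42921}{2 \cdot 166 \cdot \frac{1}{173}} \left(- \frac{1}{10397}\right) = - \frac{31114}{8979} + \frac{42921}{2 \cdot \frac{166}{173}} \left(- \frac{1}{10397}\right) = - \frac{31114}{8979} + \frac{42921}{\frac{332}{173}} \left(- \frac{1}{10397}\right) = - \frac{31114}{8979} + 42921 \cdot \frac{173}{332} \left(- \frac{1}{10397}\right) = - \frac{31114}{8979} + \frac{7425333}{332} \left(- \frac{1}{10397}\right) = - \frac{31114}{8979} - \frac{7425333}{3451804} = - \frac{174071494663}{30993748116}$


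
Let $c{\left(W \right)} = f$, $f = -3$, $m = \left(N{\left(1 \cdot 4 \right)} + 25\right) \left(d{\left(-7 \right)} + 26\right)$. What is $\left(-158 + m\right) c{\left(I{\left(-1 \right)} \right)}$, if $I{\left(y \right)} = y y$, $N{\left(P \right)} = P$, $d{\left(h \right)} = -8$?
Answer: $-1092$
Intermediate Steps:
$m = 522$ ($m = \left(1 \cdot 4 + 25\right) \left(-8 + 26\right) = \left(4 + 25\right) 18 = 29 \cdot 18 = 522$)
$I{\left(y \right)} = y^{2}$
$c{\left(W \right)} = -3$
$\left(-158 + m\right) c{\left(I{\left(-1 \right)} \right)} = \left(-158 + 522\right) \left(-3\right) = 364 \left(-3\right) = -1092$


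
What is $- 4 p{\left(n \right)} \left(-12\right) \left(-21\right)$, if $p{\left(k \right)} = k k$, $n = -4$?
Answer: $-16128$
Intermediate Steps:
$p{\left(k \right)} = k^{2}$
$- 4 p{\left(n \right)} \left(-12\right) \left(-21\right) = - 4 \left(-4\right)^{2} \left(-12\right) \left(-21\right) = \left(-4\right) 16 \left(-12\right) \left(-21\right) = \left(-64\right) \left(-12\right) \left(-21\right) = 768 \left(-21\right) = -16128$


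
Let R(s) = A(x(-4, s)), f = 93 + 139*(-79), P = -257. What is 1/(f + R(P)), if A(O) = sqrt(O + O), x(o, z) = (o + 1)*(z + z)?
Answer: -2722/29636365 - sqrt(771)/59272730 ≈ -9.2315e-5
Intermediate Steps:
x(o, z) = 2*z*(1 + o) (x(o, z) = (1 + o)*(2*z) = 2*z*(1 + o))
A(O) = sqrt(2)*sqrt(O) (A(O) = sqrt(2*O) = sqrt(2)*sqrt(O))
f = -10888 (f = 93 - 10981 = -10888)
R(s) = 2*sqrt(3)*sqrt(-s) (R(s) = sqrt(2)*sqrt(2*s*(1 - 4)) = sqrt(2)*sqrt(2*s*(-3)) = sqrt(2)*sqrt(-6*s) = sqrt(2)*(sqrt(6)*sqrt(-s)) = 2*sqrt(3)*sqrt(-s))
1/(f + R(P)) = 1/(-10888 + 2*sqrt(3)*sqrt(-1*(-257))) = 1/(-10888 + 2*sqrt(3)*sqrt(257)) = 1/(-10888 + 2*sqrt(771))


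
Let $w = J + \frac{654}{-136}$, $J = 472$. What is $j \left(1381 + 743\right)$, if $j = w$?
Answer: $\frac{16869339}{17} \approx 9.9231 \cdot 10^{5}$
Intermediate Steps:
$w = \frac{31769}{68}$ ($w = 472 + \frac{654}{-136} = 472 + 654 \left(- \frac{1}{136}\right) = 472 - \frac{327}{68} = \frac{31769}{68} \approx 467.19$)
$j = \frac{31769}{68} \approx 467.19$
$j \left(1381 + 743\right) = \frac{31769 \left(1381 + 743\right)}{68} = \frac{31769}{68} \cdot 2124 = \frac{16869339}{17}$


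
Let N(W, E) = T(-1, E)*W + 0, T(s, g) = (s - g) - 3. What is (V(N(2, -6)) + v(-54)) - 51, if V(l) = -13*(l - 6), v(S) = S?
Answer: -79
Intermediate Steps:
T(s, g) = -3 + s - g
N(W, E) = W*(-4 - E) (N(W, E) = (-3 - 1 - E)*W + 0 = (-4 - E)*W + 0 = W*(-4 - E) + 0 = W*(-4 - E))
V(l) = 78 - 13*l (V(l) = -13*(-6 + l) = 78 - 13*l)
(V(N(2, -6)) + v(-54)) - 51 = ((78 - (-13)*2*(4 - 6)) - 54) - 51 = ((78 - (-13)*2*(-2)) - 54) - 51 = ((78 - 13*4) - 54) - 51 = ((78 - 52) - 54) - 51 = (26 - 54) - 51 = -28 - 51 = -79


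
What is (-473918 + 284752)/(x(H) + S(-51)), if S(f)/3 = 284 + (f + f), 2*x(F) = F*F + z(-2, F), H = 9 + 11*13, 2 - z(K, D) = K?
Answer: -94583/6050 ≈ -15.634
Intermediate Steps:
z(K, D) = 2 - K
H = 152 (H = 9 + 143 = 152)
x(F) = 2 + F²/2 (x(F) = (F*F + (2 - 1*(-2)))/2 = (F² + (2 + 2))/2 = (F² + 4)/2 = (4 + F²)/2 = 2 + F²/2)
S(f) = 852 + 6*f (S(f) = 3*(284 + (f + f)) = 3*(284 + 2*f) = 852 + 6*f)
(-473918 + 284752)/(x(H) + S(-51)) = (-473918 + 284752)/((2 + (½)*152²) + (852 + 6*(-51))) = -189166/((2 + (½)*23104) + (852 - 306)) = -189166/((2 + 11552) + 546) = -189166/(11554 + 546) = -189166/12100 = -189166*1/12100 = -94583/6050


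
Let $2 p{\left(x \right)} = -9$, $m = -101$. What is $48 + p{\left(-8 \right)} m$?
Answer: $\frac{1005}{2} \approx 502.5$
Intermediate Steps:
$p{\left(x \right)} = - \frac{9}{2}$ ($p{\left(x \right)} = \frac{1}{2} \left(-9\right) = - \frac{9}{2}$)
$48 + p{\left(-8 \right)} m = 48 - - \frac{909}{2} = 48 + \frac{909}{2} = \frac{1005}{2}$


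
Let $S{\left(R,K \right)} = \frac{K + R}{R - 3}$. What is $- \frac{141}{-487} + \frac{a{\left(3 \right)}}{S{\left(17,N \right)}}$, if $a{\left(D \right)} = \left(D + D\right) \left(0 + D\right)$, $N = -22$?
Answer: $- \frac{122019}{2435} \approx -50.11$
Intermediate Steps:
$a{\left(D \right)} = 2 D^{2}$ ($a{\left(D \right)} = 2 D D = 2 D^{2}$)
$S{\left(R,K \right)} = \frac{K + R}{-3 + R}$
$- \frac{141}{-487} + \frac{a{\left(3 \right)}}{S{\left(17,N \right)}} = - \frac{141}{-487} + \frac{2 \cdot 3^{2}}{\frac{1}{-3 + 17} \left(-22 + 17\right)} = \left(-141\right) \left(- \frac{1}{487}\right) + \frac{2 \cdot 9}{\frac{1}{14} \left(-5\right)} = \frac{141}{487} + \frac{18}{\frac{1}{14} \left(-5\right)} = \frac{141}{487} + \frac{18}{- \frac{5}{14}} = \frac{141}{487} + 18 \left(- \frac{14}{5}\right) = \frac{141}{487} - \frac{252}{5} = - \frac{122019}{2435}$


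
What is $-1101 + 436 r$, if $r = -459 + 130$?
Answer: $-144545$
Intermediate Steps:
$r = -329$
$-1101 + 436 r = -1101 + 436 \left(-329\right) = -1101 - 143444 = -144545$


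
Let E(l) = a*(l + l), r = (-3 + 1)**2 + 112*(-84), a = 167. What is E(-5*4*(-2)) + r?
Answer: 3956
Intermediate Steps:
r = -9404 (r = (-2)**2 - 9408 = 4 - 9408 = -9404)
E(l) = 334*l (E(l) = 167*(l + l) = 167*(2*l) = 334*l)
E(-5*4*(-2)) + r = 334*(-5*4*(-2)) - 9404 = 334*(-20*(-2)) - 9404 = 334*40 - 9404 = 13360 - 9404 = 3956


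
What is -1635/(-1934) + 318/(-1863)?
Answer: 810331/1201014 ≈ 0.67471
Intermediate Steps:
-1635/(-1934) + 318/(-1863) = -1635*(-1/1934) + 318*(-1/1863) = 1635/1934 - 106/621 = 810331/1201014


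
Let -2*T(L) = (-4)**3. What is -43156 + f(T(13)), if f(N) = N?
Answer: -43124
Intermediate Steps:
T(L) = 32 (T(L) = -1/2*(-4)**3 = -1/2*(-64) = 32)
-43156 + f(T(13)) = -43156 + 32 = -43124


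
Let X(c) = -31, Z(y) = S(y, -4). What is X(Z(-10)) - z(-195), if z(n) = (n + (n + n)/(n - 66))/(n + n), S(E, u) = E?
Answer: -16441/522 ≈ -31.496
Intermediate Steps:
Z(y) = y
z(n) = (n + 2*n/(-66 + n))/(2*n) (z(n) = (n + (2*n)/(-66 + n))/((2*n)) = (n + 2*n/(-66 + n))*(1/(2*n)) = (n + 2*n/(-66 + n))/(2*n))
X(Z(-10)) - z(-195) = -31 - (-64 - 195)/(2*(-66 - 195)) = -31 - (-259)/(2*(-261)) = -31 - (-1)*(-259)/(2*261) = -31 - 1*259/522 = -31 - 259/522 = -16441/522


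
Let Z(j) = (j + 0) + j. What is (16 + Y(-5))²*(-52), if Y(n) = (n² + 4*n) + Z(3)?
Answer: -37908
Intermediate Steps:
Z(j) = 2*j (Z(j) = j + j = 2*j)
Y(n) = 6 + n² + 4*n (Y(n) = (n² + 4*n) + 2*3 = (n² + 4*n) + 6 = 6 + n² + 4*n)
(16 + Y(-5))²*(-52) = (16 + (6 + (-5)² + 4*(-5)))²*(-52) = (16 + (6 + 25 - 20))²*(-52) = (16 + 11)²*(-52) = 27²*(-52) = 729*(-52) = -37908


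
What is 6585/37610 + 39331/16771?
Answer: 317935189/126151462 ≈ 2.5203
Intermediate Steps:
6585/37610 + 39331/16771 = 6585*(1/37610) + 39331*(1/16771) = 1317/7522 + 39331/16771 = 317935189/126151462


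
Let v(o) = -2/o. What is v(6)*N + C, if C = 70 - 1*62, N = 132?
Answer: -36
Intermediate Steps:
C = 8 (C = 70 - 62 = 8)
v(6)*N + C = -2/6*132 + 8 = -2*⅙*132 + 8 = -⅓*132 + 8 = -44 + 8 = -36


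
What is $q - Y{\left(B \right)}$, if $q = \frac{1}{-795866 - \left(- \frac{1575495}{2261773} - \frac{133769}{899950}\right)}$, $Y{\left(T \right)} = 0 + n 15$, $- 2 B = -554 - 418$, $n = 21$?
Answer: $- \frac{510290452351477656445}{1619969683542841413} \approx -315.0$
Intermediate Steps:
$B = 486$ ($B = - \frac{-554 - 418}{2} = \left(- \frac{1}{2}\right) \left(-972\right) = 486$)
$Y{\left(T \right)} = 315$ ($Y{\left(T \right)} = 0 + 21 \cdot 15 = 0 + 315 = 315$)
$q = - \frac{2035482611350}{1619969683542841413}$ ($q = \frac{1}{-795866 - - \frac{1720421837687}{2035482611350}} = \frac{1}{-795866 + \left(\frac{133769}{899950} + \frac{1575495}{2261773}\right)} = \frac{1}{-795866 + \frac{1720421837687}{2035482611350}} = \frac{1}{- \frac{1619969683542841413}{2035482611350}} = - \frac{2035482611350}{1619969683542841413} \approx -1.2565 \cdot 10^{-6}$)
$q - Y{\left(B \right)} = - \frac{2035482611350}{1619969683542841413} - 315 = - \frac{510290452351477656445}{1619969683542841413}$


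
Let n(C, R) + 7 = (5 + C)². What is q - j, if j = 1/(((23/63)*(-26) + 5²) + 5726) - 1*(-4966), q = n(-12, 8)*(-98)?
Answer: -3285095693/361715 ≈ -9082.0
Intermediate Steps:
n(C, R) = -7 + (5 + C)²
q = -4116 (q = (-7 + (5 - 12)²)*(-98) = (-7 + (-7)²)*(-98) = (-7 + 49)*(-98) = 42*(-98) = -4116)
j = 1796276753/361715 (j = 1/(((23*(1/63))*(-26) + 25) + 5726) + 4966 = 1/(((23/63)*(-26) + 25) + 5726) + 4966 = 1/((-598/63 + 25) + 5726) + 4966 = 1/(977/63 + 5726) + 4966 = 1/(361715/63) + 4966 = 63/361715 + 4966 = 1796276753/361715 ≈ 4966.0)
q - j = -4116 - 1*1796276753/361715 = -4116 - 1796276753/361715 = -3285095693/361715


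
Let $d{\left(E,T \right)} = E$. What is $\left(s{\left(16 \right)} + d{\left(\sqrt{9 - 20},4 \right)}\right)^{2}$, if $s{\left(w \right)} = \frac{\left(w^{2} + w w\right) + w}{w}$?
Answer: $\left(33 + i \sqrt{11}\right)^{2} \approx 1078.0 + 218.9 i$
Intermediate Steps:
$s{\left(w \right)} = \frac{w + 2 w^{2}}{w}$ ($s{\left(w \right)} = \frac{\left(w^{2} + w^{2}\right) + w}{w} = \frac{2 w^{2} + w}{w} = \frac{w + 2 w^{2}}{w}$)
$\left(s{\left(16 \right)} + d{\left(\sqrt{9 - 20},4 \right)}\right)^{2} = \left(\left(1 + 2 \cdot 16\right) + \sqrt{9 - 20}\right)^{2} = \left(\left(1 + 32\right) + \sqrt{9 - 20}\right)^{2} = \left(33 + \sqrt{-11}\right)^{2} = \left(33 + i \sqrt{11}\right)^{2}$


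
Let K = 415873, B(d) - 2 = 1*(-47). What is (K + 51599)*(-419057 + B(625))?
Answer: -195918450144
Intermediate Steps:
B(d) = -45 (B(d) = 2 + 1*(-47) = 2 - 47 = -45)
(K + 51599)*(-419057 + B(625)) = (415873 + 51599)*(-419057 - 45) = 467472*(-419102) = -195918450144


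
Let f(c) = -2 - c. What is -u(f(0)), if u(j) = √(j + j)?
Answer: -2*I ≈ -2.0*I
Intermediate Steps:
u(j) = √2*√j (u(j) = √(2*j) = √2*√j)
-u(f(0)) = -√2*√(-2 - 1*0) = -√2*√(-2 + 0) = -√2*√(-2) = -√2*I*√2 = -2*I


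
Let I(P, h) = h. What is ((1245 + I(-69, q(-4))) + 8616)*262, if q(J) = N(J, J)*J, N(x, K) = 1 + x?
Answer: 2586726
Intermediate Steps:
q(J) = J*(1 + J) (q(J) = (1 + J)*J = J*(1 + J))
((1245 + I(-69, q(-4))) + 8616)*262 = ((1245 - 4*(1 - 4)) + 8616)*262 = ((1245 - 4*(-3)) + 8616)*262 = ((1245 + 12) + 8616)*262 = (1257 + 8616)*262 = 9873*262 = 2586726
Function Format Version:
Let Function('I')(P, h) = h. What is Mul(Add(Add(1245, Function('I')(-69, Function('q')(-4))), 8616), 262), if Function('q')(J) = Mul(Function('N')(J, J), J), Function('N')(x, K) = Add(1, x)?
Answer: 2586726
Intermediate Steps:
Function('q')(J) = Mul(J, Add(1, J)) (Function('q')(J) = Mul(Add(1, J), J) = Mul(J, Add(1, J)))
Mul(Add(Add(1245, Function('I')(-69, Function('q')(-4))), 8616), 262) = Mul(Add(Add(1245, Mul(-4, Add(1, -4))), 8616), 262) = Mul(Add(Add(1245, Mul(-4, -3)), 8616), 262) = Mul(Add(Add(1245, 12), 8616), 262) = Mul(Add(1257, 8616), 262) = Mul(9873, 262) = 2586726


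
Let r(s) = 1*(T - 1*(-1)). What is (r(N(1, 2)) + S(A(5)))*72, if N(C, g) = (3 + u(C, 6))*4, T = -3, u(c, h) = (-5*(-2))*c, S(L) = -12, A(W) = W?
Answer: -1008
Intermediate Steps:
u(c, h) = 10*c
N(C, g) = 12 + 40*C (N(C, g) = (3 + 10*C)*4 = 12 + 40*C)
r(s) = -2 (r(s) = 1*(-3 - 1*(-1)) = 1*(-3 + 1) = 1*(-2) = -2)
(r(N(1, 2)) + S(A(5)))*72 = (-2 - 12)*72 = -14*72 = -1008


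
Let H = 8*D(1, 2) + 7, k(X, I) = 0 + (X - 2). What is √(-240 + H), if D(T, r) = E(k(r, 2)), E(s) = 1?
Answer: 15*I ≈ 15.0*I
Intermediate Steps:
k(X, I) = -2 + X (k(X, I) = 0 + (-2 + X) = -2 + X)
D(T, r) = 1
H = 15 (H = 8*1 + 7 = 8 + 7 = 15)
√(-240 + H) = √(-240 + 15) = √(-225) = 15*I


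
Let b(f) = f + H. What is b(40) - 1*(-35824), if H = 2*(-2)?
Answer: 35860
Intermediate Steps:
H = -4
b(f) = -4 + f (b(f) = f - 4 = -4 + f)
b(40) - 1*(-35824) = (-4 + 40) - 1*(-35824) = 36 + 35824 = 35860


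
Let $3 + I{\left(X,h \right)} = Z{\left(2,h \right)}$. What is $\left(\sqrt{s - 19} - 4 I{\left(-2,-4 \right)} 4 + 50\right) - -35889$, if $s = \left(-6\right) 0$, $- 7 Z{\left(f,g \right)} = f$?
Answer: $35939 + \frac{368 i \sqrt{19}}{7} \approx 35939.0 + 229.15 i$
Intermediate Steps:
$Z{\left(f,g \right)} = - \frac{f}{7}$
$I{\left(X,h \right)} = - \frac{23}{7}$ ($I{\left(X,h \right)} = -3 - \frac{2}{7} = - \frac{23}{7}$)
$s = 0$
$\left(\sqrt{s - 19} - 4 I{\left(-2,-4 \right)} 4 + 50\right) - -35889 = \left(\sqrt{0 - 19} \left(-4\right) \left(- \frac{23}{7}\right) 4 + 50\right) - -35889 = \left(\sqrt{-19} \cdot \frac{92}{7} \cdot 4 + 50\right) + 35889 = \left(i \sqrt{19} \cdot \frac{368}{7} + 50\right) + 35889 = \left(\frac{368 i \sqrt{19}}{7} + 50\right) + 35889 = \left(50 + \frac{368 i \sqrt{19}}{7}\right) + 35889 = 35939 + \frac{368 i \sqrt{19}}{7}$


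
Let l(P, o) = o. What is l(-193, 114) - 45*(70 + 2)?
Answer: -3126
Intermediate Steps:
l(-193, 114) - 45*(70 + 2) = 114 - 45*(70 + 2) = 114 - 45*72 = 114 - 1*3240 = 114 - 3240 = -3126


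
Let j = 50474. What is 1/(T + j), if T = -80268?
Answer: -1/29794 ≈ -3.3564e-5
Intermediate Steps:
1/(T + j) = 1/(-80268 + 50474) = 1/(-29794) = -1/29794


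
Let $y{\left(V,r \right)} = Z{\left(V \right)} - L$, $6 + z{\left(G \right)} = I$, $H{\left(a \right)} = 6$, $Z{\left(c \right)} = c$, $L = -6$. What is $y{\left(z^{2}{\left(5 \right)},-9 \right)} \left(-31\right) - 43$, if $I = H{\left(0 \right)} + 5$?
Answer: $-1004$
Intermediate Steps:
$I = 11$ ($I = 6 + 5 = 11$)
$z{\left(G \right)} = 5$ ($z{\left(G \right)} = -6 + 11 = 5$)
$y{\left(V,r \right)} = 6 + V$ ($y{\left(V,r \right)} = V - -6 = V + 6 = 6 + V$)
$y{\left(z^{2}{\left(5 \right)},-9 \right)} \left(-31\right) - 43 = \left(6 + 5^{2}\right) \left(-31\right) - 43 = \left(6 + 25\right) \left(-31\right) - 43 = 31 \left(-31\right) - 43 = -961 - 43 = -1004$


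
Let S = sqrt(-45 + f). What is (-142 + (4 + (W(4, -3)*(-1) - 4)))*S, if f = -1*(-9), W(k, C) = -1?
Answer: -846*I ≈ -846.0*I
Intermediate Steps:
f = 9
S = 6*I (S = sqrt(-45 + 9) = sqrt(-36) = 6*I ≈ 6.0*I)
(-142 + (4 + (W(4, -3)*(-1) - 4)))*S = (-142 + (4 + (-1*(-1) - 4)))*(6*I) = (-142 + (4 + (1 - 4)))*(6*I) = (-142 + (4 - 3))*(6*I) = (-142 + 1)*(6*I) = -846*I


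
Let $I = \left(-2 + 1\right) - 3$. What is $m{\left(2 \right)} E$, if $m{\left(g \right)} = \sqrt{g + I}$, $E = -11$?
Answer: $- 11 i \sqrt{2} \approx - 15.556 i$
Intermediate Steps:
$I = -4$ ($I = -1 - 3 = -4$)
$m{\left(g \right)} = \sqrt{-4 + g}$ ($m{\left(g \right)} = \sqrt{g - 4} = \sqrt{-4 + g}$)
$m{\left(2 \right)} E = \sqrt{-4 + 2} \left(-11\right) = \sqrt{-2} \left(-11\right) = i \sqrt{2} \left(-11\right) = - 11 i \sqrt{2}$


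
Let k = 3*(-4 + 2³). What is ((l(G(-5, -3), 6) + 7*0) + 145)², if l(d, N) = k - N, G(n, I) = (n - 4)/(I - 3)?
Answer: 22801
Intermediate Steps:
G(n, I) = (-4 + n)/(-3 + I)
k = 12 (k = 3*(-4 + 8) = 3*4 = 12)
l(d, N) = 12 - N
((l(G(-5, -3), 6) + 7*0) + 145)² = (((12 - 1*6) + 7*0) + 145)² = (((12 - 6) + 0) + 145)² = ((6 + 0) + 145)² = (6 + 145)² = 151² = 22801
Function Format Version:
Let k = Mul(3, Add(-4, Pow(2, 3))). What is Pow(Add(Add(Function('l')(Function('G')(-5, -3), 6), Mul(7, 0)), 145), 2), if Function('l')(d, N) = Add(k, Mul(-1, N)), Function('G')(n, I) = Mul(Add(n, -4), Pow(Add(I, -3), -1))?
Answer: 22801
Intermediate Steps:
Function('G')(n, I) = Mul(Pow(Add(-3, I), -1), Add(-4, n)) (Function('G')(n, I) = Mul(Add(-4, n), Pow(Add(-3, I), -1)) = Mul(Pow(Add(-3, I), -1), Add(-4, n)))
k = 12 (k = Mul(3, Add(-4, 8)) = Mul(3, 4) = 12)
Function('l')(d, N) = Add(12, Mul(-1, N))
Pow(Add(Add(Function('l')(Function('G')(-5, -3), 6), Mul(7, 0)), 145), 2) = Pow(Add(Add(Add(12, Mul(-1, 6)), Mul(7, 0)), 145), 2) = Pow(Add(Add(Add(12, -6), 0), 145), 2) = Pow(Add(Add(6, 0), 145), 2) = Pow(Add(6, 145), 2) = Pow(151, 2) = 22801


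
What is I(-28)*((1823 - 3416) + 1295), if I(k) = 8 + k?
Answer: 5960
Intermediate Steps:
I(-28)*((1823 - 3416) + 1295) = (8 - 28)*((1823 - 3416) + 1295) = -20*(-1593 + 1295) = -20*(-298) = 5960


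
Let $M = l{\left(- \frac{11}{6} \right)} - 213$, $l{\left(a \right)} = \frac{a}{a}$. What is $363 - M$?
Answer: $575$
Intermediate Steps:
$l{\left(a \right)} = 1$
$M = -212$ ($M = 1 - 213 = -212$)
$363 - M = 363 - -212 = 363 + 212 = 575$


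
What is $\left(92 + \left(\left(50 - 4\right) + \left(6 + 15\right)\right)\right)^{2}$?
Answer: $25281$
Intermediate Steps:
$\left(92 + \left(\left(50 - 4\right) + \left(6 + 15\right)\right)\right)^{2} = \left(92 + \left(46 + 21\right)\right)^{2} = \left(92 + 67\right)^{2} = 159^{2} = 25281$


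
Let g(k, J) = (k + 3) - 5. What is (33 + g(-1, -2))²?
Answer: 900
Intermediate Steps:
g(k, J) = -2 + k (g(k, J) = (3 + k) - 5 = -2 + k)
(33 + g(-1, -2))² = (33 + (-2 - 1))² = (33 - 3)² = 30² = 900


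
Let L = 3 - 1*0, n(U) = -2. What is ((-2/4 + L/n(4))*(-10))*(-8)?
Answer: -160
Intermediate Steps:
L = 3 (L = 3 + 0 = 3)
((-2/4 + L/n(4))*(-10))*(-8) = ((-2/4 + 3/(-2))*(-10))*(-8) = ((-2*¼ + 3*(-½))*(-10))*(-8) = ((-½ - 3/2)*(-10))*(-8) = -2*(-10)*(-8) = 20*(-8) = -160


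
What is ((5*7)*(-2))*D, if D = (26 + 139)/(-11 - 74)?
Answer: 2310/17 ≈ 135.88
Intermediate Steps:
D = -33/17 (D = 165/(-85) = 165*(-1/85) = -33/17 ≈ -1.9412)
((5*7)*(-2))*D = ((5*7)*(-2))*(-33/17) = (35*(-2))*(-33/17) = -70*(-33/17) = 2310/17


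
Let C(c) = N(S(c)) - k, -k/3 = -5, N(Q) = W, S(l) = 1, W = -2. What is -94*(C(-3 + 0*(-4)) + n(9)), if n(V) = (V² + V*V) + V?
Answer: -14476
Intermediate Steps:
N(Q) = -2
k = 15 (k = -3*(-5) = 15)
n(V) = V + 2*V² (n(V) = (V² + V²) + V = 2*V² + V = V + 2*V²)
C(c) = -17 (C(c) = -2 - 1*15 = -2 - 15 = -17)
-94*(C(-3 + 0*(-4)) + n(9)) = -94*(-17 + 9*(1 + 2*9)) = -94*(-17 + 9*(1 + 18)) = -94*(-17 + 9*19) = -94*(-17 + 171) = -94*154 = -14476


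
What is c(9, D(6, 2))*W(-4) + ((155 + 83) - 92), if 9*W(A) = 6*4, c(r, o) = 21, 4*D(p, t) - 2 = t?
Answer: 202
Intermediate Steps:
D(p, t) = ½ + t/4
W(A) = 8/3 (W(A) = (6*4)/9 = (⅑)*24 = 8/3)
c(9, D(6, 2))*W(-4) + ((155 + 83) - 92) = 21*(8/3) + ((155 + 83) - 92) = 56 + (238 - 92) = 56 + 146 = 202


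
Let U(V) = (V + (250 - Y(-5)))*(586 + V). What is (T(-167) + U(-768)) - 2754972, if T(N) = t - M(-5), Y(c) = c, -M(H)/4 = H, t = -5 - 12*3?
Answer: -2661667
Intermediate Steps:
t = -41 (t = -5 - 36 = -41)
M(H) = -4*H
T(N) = -61 (T(N) = -41 - (-4)*(-5) = -41 - 1*20 = -41 - 20 = -61)
U(V) = (255 + V)*(586 + V) (U(V) = (V + (250 - 1*(-5)))*(586 + V) = (V + (250 + 5))*(586 + V) = (V + 255)*(586 + V) = (255 + V)*(586 + V))
(T(-167) + U(-768)) - 2754972 = (-61 + (149430 + (-768)² + 841*(-768))) - 2754972 = (-61 + (149430 + 589824 - 645888)) - 2754972 = (-61 + 93366) - 2754972 = 93305 - 2754972 = -2661667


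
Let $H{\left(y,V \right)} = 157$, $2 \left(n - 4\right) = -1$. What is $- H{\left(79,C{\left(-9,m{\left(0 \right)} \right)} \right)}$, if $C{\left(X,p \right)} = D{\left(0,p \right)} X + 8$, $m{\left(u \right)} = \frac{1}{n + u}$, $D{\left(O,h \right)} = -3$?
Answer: $-157$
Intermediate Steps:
$n = \frac{7}{2}$ ($n = 4 + \frac{1}{2} \left(-1\right) = 4 - \frac{1}{2} = \frac{7}{2} \approx 3.5$)
$m{\left(u \right)} = \frac{1}{\frac{7}{2} + u}$
$C{\left(X,p \right)} = 8 - 3 X$ ($C{\left(X,p \right)} = - 3 X + 8 = 8 - 3 X$)
$- H{\left(79,C{\left(-9,m{\left(0 \right)} \right)} \right)} = \left(-1\right) 157 = -157$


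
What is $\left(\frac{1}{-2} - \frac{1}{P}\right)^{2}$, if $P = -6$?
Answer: $\frac{1}{9} \approx 0.11111$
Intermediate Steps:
$\left(\frac{1}{-2} - \frac{1}{P}\right)^{2} = \left(\frac{1}{-2} - \frac{1}{-6}\right)^{2} = \left(- \frac{1}{2} - - \frac{1}{6}\right)^{2} = \left(- \frac{1}{2} + \frac{1}{6}\right)^{2} = \left(- \frac{1}{3}\right)^{2} = \frac{1}{9}$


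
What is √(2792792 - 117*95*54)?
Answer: √2192582 ≈ 1480.7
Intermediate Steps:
√(2792792 - 117*95*54) = √(2792792 - 11115*54) = √(2792792 - 600210) = √2192582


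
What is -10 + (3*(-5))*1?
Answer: -25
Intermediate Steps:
-10 + (3*(-5))*1 = -10 - 15*1 = -10 - 15 = -25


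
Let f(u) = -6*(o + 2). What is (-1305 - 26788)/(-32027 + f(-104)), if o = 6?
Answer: 28093/32075 ≈ 0.87585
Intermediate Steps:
f(u) = -48 (f(u) = -6*(6 + 2) = -6*8 = -48)
(-1305 - 26788)/(-32027 + f(-104)) = (-1305 - 26788)/(-32027 - 48) = -28093/(-32075) = -28093*(-1/32075) = 28093/32075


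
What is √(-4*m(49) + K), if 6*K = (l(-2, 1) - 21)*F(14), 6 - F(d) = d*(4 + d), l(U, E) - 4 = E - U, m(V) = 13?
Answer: 3*√58 ≈ 22.847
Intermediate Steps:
l(U, E) = 4 + E - U (l(U, E) = 4 + (E - U) = 4 + E - U)
F(d) = 6 - d*(4 + d)
K = 574 (K = (((4 + 1 - 1*(-2)) - 21)*(6 - 1*14² - 4*14))/6 = (((4 + 1 + 2) - 21)*(6 - 1*196 - 56))/6 = ((7 - 21)*(6 - 196 - 56))/6 = (-14*(-246))/6 = (⅙)*3444 = 574)
√(-4*m(49) + K) = √(-4*13 + 574) = √(-52 + 574) = √522 = 3*√58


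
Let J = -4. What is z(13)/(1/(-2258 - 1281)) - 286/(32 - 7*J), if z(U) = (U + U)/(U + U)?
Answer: -106313/30 ≈ -3543.8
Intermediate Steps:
z(U) = 1 (z(U) = (2*U)/((2*U)) = (2*U)*(1/(2*U)) = 1)
z(13)/(1/(-2258 - 1281)) - 286/(32 - 7*J) = 1/1/(-2258 - 1281) - 286/(32 - 7*(-4)) = 1/1/(-3539) - 286/(32 + 28) = 1/(-1/3539) - 286/60 = 1*(-3539) - 286*1/60 = -3539 - 143/30 = -106313/30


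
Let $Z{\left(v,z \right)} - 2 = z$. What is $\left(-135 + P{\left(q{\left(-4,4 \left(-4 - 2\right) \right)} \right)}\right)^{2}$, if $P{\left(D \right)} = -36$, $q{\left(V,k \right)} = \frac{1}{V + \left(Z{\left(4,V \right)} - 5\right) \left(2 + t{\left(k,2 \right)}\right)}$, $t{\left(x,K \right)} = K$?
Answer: $29241$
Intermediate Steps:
$Z{\left(v,z \right)} = 2 + z$
$q{\left(V,k \right)} = \frac{1}{-12 + 5 V}$ ($q{\left(V,k \right)} = \frac{1}{V + \left(\left(2 + V\right) - 5\right) \left(2 + 2\right)} = \frac{1}{V + \left(-3 + V\right) 4} = \frac{1}{V + \left(-12 + 4 V\right)} = \frac{1}{-12 + 5 V}$)
$\left(-135 + P{\left(q{\left(-4,4 \left(-4 - 2\right) \right)} \right)}\right)^{2} = \left(-135 - 36\right)^{2} = \left(-171\right)^{2} = 29241$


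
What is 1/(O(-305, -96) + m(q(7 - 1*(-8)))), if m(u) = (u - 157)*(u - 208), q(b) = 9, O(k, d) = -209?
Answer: 1/29243 ≈ 3.4196e-5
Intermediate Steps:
m(u) = (-208 + u)*(-157 + u) (m(u) = (-157 + u)*(-208 + u) = (-208 + u)*(-157 + u))
1/(O(-305, -96) + m(q(7 - 1*(-8)))) = 1/(-209 + (32656 + 9² - 365*9)) = 1/(-209 + (32656 + 81 - 3285)) = 1/(-209 + 29452) = 1/29243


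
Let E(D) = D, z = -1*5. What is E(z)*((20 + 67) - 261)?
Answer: 870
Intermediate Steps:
z = -5
E(z)*((20 + 67) - 261) = -5*((20 + 67) - 261) = -5*(87 - 261) = -5*(-174) = 870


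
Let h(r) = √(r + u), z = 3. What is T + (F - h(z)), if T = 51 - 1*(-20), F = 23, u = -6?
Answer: 94 - I*√3 ≈ 94.0 - 1.732*I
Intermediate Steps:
h(r) = √(-6 + r) (h(r) = √(r - 6) = √(-6 + r))
T = 71 (T = 51 + 20 = 71)
T + (F - h(z)) = 71 + (23 - √(-6 + 3)) = 71 + (23 - √(-3)) = 71 + (23 - I*√3) = 94 - I*√3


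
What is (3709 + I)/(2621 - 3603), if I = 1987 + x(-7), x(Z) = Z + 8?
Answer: -5697/982 ≈ -5.8014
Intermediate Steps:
x(Z) = 8 + Z
I = 1988 (I = 1987 + (8 - 7) = 1987 + 1 = 1988)
(3709 + I)/(2621 - 3603) = (3709 + 1988)/(2621 - 3603) = 5697/(-982) = 5697*(-1/982) = -5697/982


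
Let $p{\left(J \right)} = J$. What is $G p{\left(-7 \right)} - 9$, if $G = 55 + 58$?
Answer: $-800$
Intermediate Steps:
$G = 113$
$G p{\left(-7 \right)} - 9 = 113 \left(-7\right) - 9 = -791 - 9 = -800$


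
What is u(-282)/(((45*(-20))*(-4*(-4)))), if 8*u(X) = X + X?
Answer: 47/9600 ≈ 0.0048958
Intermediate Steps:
u(X) = X/4 (u(X) = (X + X)/8 = (2*X)/8 = X/4)
u(-282)/(((45*(-20))*(-4*(-4)))) = ((¼)*(-282))/(((45*(-20))*(-4*(-4)))) = -141/(2*((-900*16))) = -141/2/(-14400) = -141/2*(-1/14400) = 47/9600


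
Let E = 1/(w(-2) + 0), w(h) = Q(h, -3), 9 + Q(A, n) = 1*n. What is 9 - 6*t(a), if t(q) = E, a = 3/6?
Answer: 19/2 ≈ 9.5000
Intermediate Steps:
Q(A, n) = -9 + n (Q(A, n) = -9 + 1*n = -9 + n)
a = ½ (a = 3*(⅙) = ½ ≈ 0.50000)
w(h) = -12 (w(h) = -9 - 3 = -12)
E = -1/12 (E = 1/(-12 + 0) = 1/(-12) = -1/12 ≈ -0.083333)
t(q) = -1/12
9 - 6*t(a) = 9 - 6*(-1/12) = 9 + ½ = 19/2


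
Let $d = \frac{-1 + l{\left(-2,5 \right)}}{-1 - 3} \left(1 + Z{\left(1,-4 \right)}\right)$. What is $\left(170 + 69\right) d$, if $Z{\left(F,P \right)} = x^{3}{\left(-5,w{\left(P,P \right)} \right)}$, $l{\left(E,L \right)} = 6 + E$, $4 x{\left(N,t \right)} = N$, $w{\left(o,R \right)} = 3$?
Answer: $\frac{43737}{256} \approx 170.85$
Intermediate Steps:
$x{\left(N,t \right)} = \frac{N}{4}$
$Z{\left(F,P \right)} = - \frac{125}{64}$ ($Z{\left(F,P \right)} = \left(\frac{1}{4} \left(-5\right)\right)^{3} = \left(- \frac{5}{4}\right)^{3} = - \frac{125}{64}$)
$d = \frac{183}{256}$ ($d = \frac{-1 + \left(6 - 2\right)}{-1 - 3} \left(1 - \frac{125}{64}\right) = \frac{-1 + 4}{-4} \left(- \frac{61}{64}\right) = 3 \left(- \frac{1}{4}\right) \left(- \frac{61}{64}\right) = \left(- \frac{3}{4}\right) \left(- \frac{61}{64}\right) = \frac{183}{256} \approx 0.71484$)
$\left(170 + 69\right) d = \left(170 + 69\right) \frac{183}{256} = 239 \cdot \frac{183}{256} = \frac{43737}{256}$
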